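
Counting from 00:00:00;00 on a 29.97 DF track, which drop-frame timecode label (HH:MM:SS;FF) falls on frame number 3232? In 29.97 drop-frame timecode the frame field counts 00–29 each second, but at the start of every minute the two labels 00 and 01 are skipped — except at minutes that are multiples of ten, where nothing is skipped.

Ten DF minutes hold 17982 frames, so frame 3232 lies in block 0 (frames 0–17981) with 3232 frames into that block.
The block's first minute is 1800 frames and the rest 1798 each; 3232 frames reaches minute 1, so 0 × 18 + 1 × 2 = 2 labels have been skipped so far.
Adding those back, label number 3232 + 2 = 3234 at 30 labels/s is 107 s + 24 f = 0 h 1 min 47 s frame 24, i.e. 00:01:47;24.

00:01:47;24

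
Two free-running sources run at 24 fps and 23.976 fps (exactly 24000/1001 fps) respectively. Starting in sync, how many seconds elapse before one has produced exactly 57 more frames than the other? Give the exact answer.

2377.375 seconds

The gap grows by |24000/1001 − 24| = 24/1001 frames per second.
Time for a 57-frame gap: 57 ÷ (24/1001) = 2377.375 s.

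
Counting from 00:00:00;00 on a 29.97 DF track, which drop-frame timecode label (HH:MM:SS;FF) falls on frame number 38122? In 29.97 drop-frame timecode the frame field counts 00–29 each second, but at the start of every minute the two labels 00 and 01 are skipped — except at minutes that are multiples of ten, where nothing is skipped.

00:21:12;00

Ten DF minutes hold 17982 frames, so frame 38122 lies in block 2 (frames 35964–53945) with 2158 frames into that block.
The block's first minute is 1800 frames and the rest 1798 each; 2158 frames reaches minute 1, so 2 × 18 + 1 × 2 = 38 labels have been skipped so far.
Adding those back, label number 38122 + 38 = 38160 at 30 labels/s is 1272 s + 0 f = 0 h 21 min 12 s frame 0, i.e. 00:21:12;00.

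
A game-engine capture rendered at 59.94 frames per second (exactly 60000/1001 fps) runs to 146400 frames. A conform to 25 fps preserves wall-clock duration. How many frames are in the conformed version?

61061 frames

Target frames = source frames × (target rate / source rate) = 146400 × (25)/(60000/1001) = 146400 × 1001/2400 = 61061.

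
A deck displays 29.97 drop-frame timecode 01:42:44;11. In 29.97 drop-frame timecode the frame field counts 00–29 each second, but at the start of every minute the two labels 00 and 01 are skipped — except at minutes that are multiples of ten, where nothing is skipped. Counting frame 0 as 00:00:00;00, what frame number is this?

184747

Complete 10-minute blocks: 10, each 17982 frames → 179820.
Remaining 2 whole minutes in the current block: 1800 + 1 × 1798 = 3598 frames.
Within the current minute: 44 × 30 + 11 − 2 = 1329 (labels ;00/;01 skipped at this minute). Total = 179820 + 3598 + 1329 = 184747.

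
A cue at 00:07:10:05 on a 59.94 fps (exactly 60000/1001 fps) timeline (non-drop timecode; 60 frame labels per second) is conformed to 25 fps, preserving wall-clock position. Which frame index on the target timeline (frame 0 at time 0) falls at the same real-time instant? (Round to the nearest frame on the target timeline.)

frame 10763

Source frame index: (0×3600 + 7×60 + 10) × 60 + 5 = 25805.
Real time: 25805 / (60000/1001) = 5166161/12000 s.
Target frame: (5166161/12000) × (25) = 5166161/480 ≈ 10762.835 → 10763.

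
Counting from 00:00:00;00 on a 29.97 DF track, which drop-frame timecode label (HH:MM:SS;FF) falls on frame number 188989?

Ten DF minutes hold 17982 frames, so frame 188989 lies in block 10 (frames 179820–197801) with 9169 frames into that block.
The block's first minute is 1800 frames and the rest 1798 each; 9169 frames reaches minute 5, so 10 × 18 + 5 × 2 = 190 labels have been skipped so far.
Adding those back, label number 188989 + 190 = 189179 at 30 labels/s is 6305 s + 29 f = 1 h 45 min 5 s frame 29, i.e. 01:45:05;29.

01:45:05;29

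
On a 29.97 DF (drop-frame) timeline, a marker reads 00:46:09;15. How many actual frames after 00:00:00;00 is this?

As if non-drop at 30 labels/s: (0 × 3600 + 46 × 60 + 9) × 30 + 15 = 83085.
Minute boundaries passed: 46; those not divisible by 10: 46 − 4 = 42; dropped labels = 2 × 42 = 84.
Actual frame index = 83085 − 84 = 83001.

83001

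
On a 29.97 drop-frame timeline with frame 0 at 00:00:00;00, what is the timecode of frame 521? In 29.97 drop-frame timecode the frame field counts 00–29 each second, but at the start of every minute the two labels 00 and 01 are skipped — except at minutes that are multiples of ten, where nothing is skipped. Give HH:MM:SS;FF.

Each 10-minute DF block holds 10 × 60 × 30 − 9 × 2 = 17982 frames. 521 ÷ 17982 → 0 full blocks, remainder 521.
Within the partial block the first minute is 1800 frames and each further minute 1798, so 0 further minute boundaries passed. Total skipped labels = 18 × 0 + 2 × 0 = 0.
Non-drop label index = 521 + 0 = 521; at 30 labels/s that is 00:00:17:11, i.e. DF 00:00:17;11.

00:00:17;11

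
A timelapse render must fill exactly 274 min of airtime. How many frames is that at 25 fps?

274 min = 16440 s.
Frames = 16440 × 25 = 411000.

411000 frames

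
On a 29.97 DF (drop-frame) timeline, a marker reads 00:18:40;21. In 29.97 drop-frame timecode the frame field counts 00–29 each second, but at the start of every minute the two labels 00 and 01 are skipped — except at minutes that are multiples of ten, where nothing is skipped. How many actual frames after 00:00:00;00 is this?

33587

Complete 10-minute blocks: 1, each 17982 frames → 17982.
Remaining 8 whole minutes in the current block: 1800 + 7 × 1798 = 14386 frames.
Within the current minute: 40 × 30 + 21 − 2 = 1219 (labels ;00/;01 skipped at this minute). Total = 17982 + 14386 + 1219 = 33587.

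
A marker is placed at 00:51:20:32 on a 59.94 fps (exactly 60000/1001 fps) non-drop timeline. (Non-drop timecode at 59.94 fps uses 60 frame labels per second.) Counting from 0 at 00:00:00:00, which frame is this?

Total seconds to the label: (0 × 3600 + 51 × 60 + 20) = 3080.
Frame index = 3080 × 60 + 32 = 184832.

frame 184832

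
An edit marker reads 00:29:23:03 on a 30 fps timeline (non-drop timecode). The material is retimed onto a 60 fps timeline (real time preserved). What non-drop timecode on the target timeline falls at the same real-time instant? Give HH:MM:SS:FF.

00:29:23:06

Source frame index: (0×3600 + 29×60 + 23) × 30 + 3 = 52893.
Real time: 52893 / (30) = 17631/10 s.
Target frame: (17631/10) × (60) = 105786.
At 60 labels/s: frame 105786 → 00:29:23:06.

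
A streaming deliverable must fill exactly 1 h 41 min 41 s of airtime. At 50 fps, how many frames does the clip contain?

1 h 41 min 41 s = 6101 s.
Frames = 6101 × 50 = 305050.

305050 frames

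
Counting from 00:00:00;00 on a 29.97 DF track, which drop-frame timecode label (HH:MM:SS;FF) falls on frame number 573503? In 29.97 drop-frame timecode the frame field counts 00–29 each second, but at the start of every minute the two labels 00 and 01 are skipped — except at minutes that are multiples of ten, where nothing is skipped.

05:18:55;27

Each 10-minute DF block holds 10 × 60 × 30 − 9 × 2 = 17982 frames. 573503 ÷ 17982 → 31 full blocks, remainder 16061.
Within the partial block the first minute is 1800 frames and each further minute 1798, so 8 further minute boundaries passed. Total skipped labels = 18 × 31 + 2 × 8 = 574.
Non-drop label index = 573503 + 574 = 574077; at 30 labels/s that is 05:18:55:27, i.e. DF 05:18:55;27.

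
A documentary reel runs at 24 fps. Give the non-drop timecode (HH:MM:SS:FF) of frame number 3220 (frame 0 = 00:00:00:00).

00:02:14:04

3220 ÷ 24 = 134 full seconds, remainder 4 frames.
134 s = 0 h 2 min 14 s.
Timecode: 00:02:14:04.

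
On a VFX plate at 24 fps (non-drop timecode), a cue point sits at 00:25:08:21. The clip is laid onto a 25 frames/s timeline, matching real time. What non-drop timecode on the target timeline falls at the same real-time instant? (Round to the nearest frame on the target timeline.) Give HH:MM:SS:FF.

Source frame index: (0×3600 + 25×60 + 8) × 24 + 21 = 36213.
Real time: 36213 / (24) = 12071/8 s.
Target frame: (12071/8) × (25) = 301775/8 ≈ 37721.875 → 37722.
At 25 labels/s: frame 37722 → 00:25:08:22.

00:25:08:22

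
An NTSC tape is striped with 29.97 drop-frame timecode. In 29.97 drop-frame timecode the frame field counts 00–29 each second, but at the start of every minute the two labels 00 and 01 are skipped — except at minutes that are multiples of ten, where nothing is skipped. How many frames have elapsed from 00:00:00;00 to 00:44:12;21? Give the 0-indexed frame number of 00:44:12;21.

79501

Complete 10-minute blocks: 4, each 17982 frames → 71928.
Remaining 4 whole minutes in the current block: 1800 + 3 × 1798 = 7194 frames.
Within the current minute: 12 × 30 + 21 − 2 = 379 (labels ;00/;01 skipped at this minute). Total = 71928 + 7194 + 379 = 79501.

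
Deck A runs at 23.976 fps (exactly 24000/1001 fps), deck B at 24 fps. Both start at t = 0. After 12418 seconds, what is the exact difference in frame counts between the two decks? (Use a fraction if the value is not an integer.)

42576/143 frames

A emits 24000/1001 × 12418 = 42576000/143 frames; B emits 24 × 12418 = 298032.
Difference = 42576/143 frames (≈ 297.7343); B is ahead of A.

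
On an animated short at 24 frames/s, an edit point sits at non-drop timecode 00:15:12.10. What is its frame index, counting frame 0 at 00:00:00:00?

21898

Total seconds to the label: (0 × 3600 + 15 × 60 + 12) = 912.
Frame index = 912 × 24 + 10 = 21898.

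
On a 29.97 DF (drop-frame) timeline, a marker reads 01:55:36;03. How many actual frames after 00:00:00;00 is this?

207875

Complete 10-minute blocks: 11, each 17982 frames → 197802.
Remaining 5 whole minutes in the current block: 1800 + 4 × 1798 = 8992 frames.
Within the current minute: 36 × 30 + 3 − 2 = 1081 (labels ;00/;01 skipped at this minute). Total = 197802 + 8992 + 1081 = 207875.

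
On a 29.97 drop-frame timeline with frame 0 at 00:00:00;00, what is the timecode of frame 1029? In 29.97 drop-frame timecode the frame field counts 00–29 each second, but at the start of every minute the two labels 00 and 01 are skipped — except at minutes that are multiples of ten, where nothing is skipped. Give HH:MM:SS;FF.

00:00:34;09

Each 10-minute DF block holds 10 × 60 × 30 − 9 × 2 = 17982 frames. 1029 ÷ 17982 → 0 full blocks, remainder 1029.
Within the partial block the first minute is 1800 frames and each further minute 1798, so 0 further minute boundaries passed. Total skipped labels = 18 × 0 + 2 × 0 = 0.
Non-drop label index = 1029 + 0 = 1029; at 30 labels/s that is 00:00:34:09, i.e. DF 00:00:34;09.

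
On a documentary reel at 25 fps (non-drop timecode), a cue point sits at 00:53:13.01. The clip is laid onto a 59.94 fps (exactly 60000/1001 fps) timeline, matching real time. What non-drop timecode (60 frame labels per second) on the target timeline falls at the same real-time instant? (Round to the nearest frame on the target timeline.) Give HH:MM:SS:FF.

Source frame index: (0×3600 + 53×60 + 13) × 25 + 1 = 79826.
Real time: 79826 / (25) = 79826/25 s.
Target frame: (79826/25) × (60000/1001) = 191582400/1001 ≈ 191391.009 → 191391.
At 60 labels/s: frame 191391 → 00:53:09:51.

00:53:09:51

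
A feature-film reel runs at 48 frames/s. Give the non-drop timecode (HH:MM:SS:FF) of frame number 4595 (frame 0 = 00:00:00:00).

00:01:35:35

4595 ÷ 48 = 95 full seconds, remainder 35 frames.
95 s = 0 h 1 min 35 s.
Timecode: 00:01:35:35.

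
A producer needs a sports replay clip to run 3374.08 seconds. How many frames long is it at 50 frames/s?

Frames = 3374.08 × 50 = 168704.

168704 frames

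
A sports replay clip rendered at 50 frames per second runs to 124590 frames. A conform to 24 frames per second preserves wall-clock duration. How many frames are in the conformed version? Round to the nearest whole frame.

Frames at target rate = 124590 × (24) / (50) = 299016/5 ≈ 59803.200.
Nearest whole frame: 59803.

59803 frames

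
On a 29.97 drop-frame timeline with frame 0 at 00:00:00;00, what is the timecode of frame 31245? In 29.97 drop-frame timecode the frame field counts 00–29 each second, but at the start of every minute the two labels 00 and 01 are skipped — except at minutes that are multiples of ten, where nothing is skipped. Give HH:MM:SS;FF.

Each 10-minute DF block holds 10 × 60 × 30 − 9 × 2 = 17982 frames. 31245 ÷ 17982 → 1 full block, remainder 13263.
Within the partial block the first minute is 1800 frames and each further minute 1798, so 7 further minute boundaries passed. Total skipped labels = 18 × 1 + 2 × 7 = 32.
Non-drop label index = 31245 + 32 = 31277; at 30 labels/s that is 00:17:22:17, i.e. DF 00:17:22;17.

00:17:22;17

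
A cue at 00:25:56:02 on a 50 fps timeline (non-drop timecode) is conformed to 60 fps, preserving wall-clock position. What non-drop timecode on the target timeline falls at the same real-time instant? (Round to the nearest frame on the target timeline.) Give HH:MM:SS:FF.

00:25:56:02

Source frame index: (0×3600 + 25×60 + 56) × 50 + 2 = 77802.
Real time: 77802 / (50) = 38901/25 s.
Target frame: (38901/25) × (60) = 466812/5 ≈ 93362.400 → 93362.
At 60 labels/s: frame 93362 → 00:25:56:02.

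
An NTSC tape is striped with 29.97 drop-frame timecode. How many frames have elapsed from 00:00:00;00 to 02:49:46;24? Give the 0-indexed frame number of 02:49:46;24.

Complete 10-minute blocks: 16, each 17982 frames → 287712.
Remaining 9 whole minutes in the current block: 1800 + 8 × 1798 = 16184 frames.
Within the current minute: 46 × 30 + 24 − 2 = 1402 (labels ;00/;01 skipped at this minute). Total = 287712 + 16184 + 1402 = 305298.

305298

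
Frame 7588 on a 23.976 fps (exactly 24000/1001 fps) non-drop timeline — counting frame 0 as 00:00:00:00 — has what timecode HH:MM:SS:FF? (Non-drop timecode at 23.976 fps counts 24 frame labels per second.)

7588 ÷ 24 = 316 full seconds, remainder 4 frames.
316 s = 0 h 5 min 16 s.
Timecode: 00:05:16:04.

00:05:16:04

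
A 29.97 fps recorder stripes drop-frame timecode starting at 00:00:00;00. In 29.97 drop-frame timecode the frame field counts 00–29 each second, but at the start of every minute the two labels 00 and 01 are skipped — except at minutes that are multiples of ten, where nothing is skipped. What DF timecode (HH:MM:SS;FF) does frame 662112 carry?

06:08:12;16

Each 10-minute DF block holds 10 × 60 × 30 − 9 × 2 = 17982 frames. 662112 ÷ 17982 → 36 full blocks, remainder 14760.
Within the partial block the first minute is 1800 frames and each further minute 1798, so 8 further minute boundaries passed. Total skipped labels = 18 × 36 + 2 × 8 = 664.
Non-drop label index = 662112 + 664 = 662776; at 30 labels/s that is 06:08:12:16, i.e. DF 06:08:12;16.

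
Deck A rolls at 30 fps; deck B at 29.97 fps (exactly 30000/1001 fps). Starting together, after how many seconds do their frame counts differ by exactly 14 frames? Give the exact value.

7007/15 seconds

The gap grows by |30000/1001 − 30| = 30/1001 frames per second.
Time for a 14-frame gap: 14 ÷ (30/1001) = 7007/15 s.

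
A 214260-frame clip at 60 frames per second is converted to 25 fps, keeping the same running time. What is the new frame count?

89275 frames

Target frames = source frames × (target rate / source rate) = 214260 × (25)/(60) = 214260 × 5/12 = 89275.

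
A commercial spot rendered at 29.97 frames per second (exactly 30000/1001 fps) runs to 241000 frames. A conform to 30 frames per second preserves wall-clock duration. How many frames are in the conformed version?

241241 frames

Target frames = source frames × (target rate / source rate) = 241000 × (30)/(30000/1001) = 241000 × 1001/1000 = 241241.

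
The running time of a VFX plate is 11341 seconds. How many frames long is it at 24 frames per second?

Frames = 11341 × 24 = 272184.

272184 frames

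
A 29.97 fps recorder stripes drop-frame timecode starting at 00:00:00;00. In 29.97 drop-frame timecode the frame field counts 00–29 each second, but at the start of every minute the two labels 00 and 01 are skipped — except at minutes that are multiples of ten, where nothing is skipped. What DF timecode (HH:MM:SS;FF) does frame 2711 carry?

Ten DF minutes hold 17982 frames, so frame 2711 lies in block 0 (frames 0–17981) with 2711 frames into that block.
The block's first minute is 1800 frames and the rest 1798 each; 2711 frames reaches minute 1, so 0 × 18 + 1 × 2 = 2 labels have been skipped so far.
Adding those back, label number 2711 + 2 = 2713 at 30 labels/s is 90 s + 13 f = 0 h 1 min 30 s frame 13, i.e. 00:01:30;13.

00:01:30;13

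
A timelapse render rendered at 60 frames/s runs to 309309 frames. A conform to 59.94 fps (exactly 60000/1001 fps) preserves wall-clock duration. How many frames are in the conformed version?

Target frames = source frames × (target rate / source rate) = 309309 × (60000/1001)/(60) = 309309 × 1000/1001 = 309000.

309000 frames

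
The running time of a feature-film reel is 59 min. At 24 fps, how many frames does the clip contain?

84960 frames

59 min = 3540 s.
Frames = 3540 × 24 = 84960.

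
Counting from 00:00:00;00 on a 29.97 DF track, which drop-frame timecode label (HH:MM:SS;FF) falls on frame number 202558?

01:52:38;20

Each 10-minute DF block holds 10 × 60 × 30 − 9 × 2 = 17982 frames. 202558 ÷ 17982 → 11 full blocks, remainder 4756.
Within the partial block the first minute is 1800 frames and each further minute 1798, so 2 further minute boundaries passed. Total skipped labels = 18 × 11 + 2 × 2 = 202.
Non-drop label index = 202558 + 202 = 202760; at 30 labels/s that is 01:52:38:20, i.e. DF 01:52:38;20.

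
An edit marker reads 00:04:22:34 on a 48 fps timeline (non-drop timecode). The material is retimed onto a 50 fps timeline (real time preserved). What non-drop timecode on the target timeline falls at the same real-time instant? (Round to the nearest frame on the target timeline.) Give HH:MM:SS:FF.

Source frame index: (0×3600 + 4×60 + 22) × 48 + 34 = 12610.
Real time: 12610 / (48) = 6305/24 s.
Target frame: (6305/24) × (50) = 157625/12 ≈ 13135.417 → 13135.
At 50 labels/s: frame 13135 → 00:04:22:35.

00:04:22:35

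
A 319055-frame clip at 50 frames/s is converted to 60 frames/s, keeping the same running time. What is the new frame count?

382866 frames

Target frames = source frames × (target rate / source rate) = 319055 × (60)/(50) = 319055 × 6/5 = 382866.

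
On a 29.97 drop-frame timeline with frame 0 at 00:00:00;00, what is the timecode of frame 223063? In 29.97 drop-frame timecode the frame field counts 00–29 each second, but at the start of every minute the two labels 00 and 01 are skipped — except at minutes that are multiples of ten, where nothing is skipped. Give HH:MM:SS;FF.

Ten DF minutes hold 17982 frames, so frame 223063 lies in block 12 (frames 215784–233765) with 7279 frames into that block.
The block's first minute is 1800 frames and the rest 1798 each; 7279 frames reaches minute 4, so 12 × 18 + 4 × 2 = 224 labels have been skipped so far.
Adding those back, label number 223063 + 224 = 223287 at 30 labels/s is 7442 s + 27 f = 2 h 4 min 2 s frame 27, i.e. 02:04:02;27.

02:04:02;27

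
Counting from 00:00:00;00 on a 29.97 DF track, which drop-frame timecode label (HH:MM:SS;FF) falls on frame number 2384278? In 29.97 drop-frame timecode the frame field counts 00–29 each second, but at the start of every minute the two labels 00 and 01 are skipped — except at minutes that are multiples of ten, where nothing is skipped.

Each 10-minute DF block holds 10 × 60 × 30 − 9 × 2 = 17982 frames. 2384278 ÷ 17982 → 132 full blocks, remainder 10654.
Within the partial block the first minute is 1800 frames and each further minute 1798, so 5 further minute boundaries passed. Total skipped labels = 18 × 132 + 2 × 5 = 2386.
Non-drop label index = 2384278 + 2386 = 2386664; at 30 labels/s that is 22:05:55:14, i.e. DF 22:05:55;14.

22:05:55;14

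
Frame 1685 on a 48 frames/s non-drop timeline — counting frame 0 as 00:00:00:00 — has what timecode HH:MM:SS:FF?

1685 ÷ 48 = 35 full seconds, remainder 5 frames.
35 s = 0 h 0 min 35 s.
Timecode: 00:00:35:05.

00:00:35:05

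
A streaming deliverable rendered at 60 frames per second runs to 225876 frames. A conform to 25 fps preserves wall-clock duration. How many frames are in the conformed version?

Target frames = source frames × (target rate / source rate) = 225876 × (25)/(60) = 225876 × 5/12 = 94115.

94115 frames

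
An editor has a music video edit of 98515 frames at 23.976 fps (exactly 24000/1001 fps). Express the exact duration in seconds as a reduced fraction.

19722703/4800 seconds

Running time = 98515 ÷ (24000/1001) = 98515 × 1001/24000 = 19722703/4800 s.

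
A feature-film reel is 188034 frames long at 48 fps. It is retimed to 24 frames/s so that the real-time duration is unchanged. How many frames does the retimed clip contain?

94017 frames

Target frames = source frames × (target rate / source rate) = 188034 × (24)/(48) = 188034 × 1/2 = 94017.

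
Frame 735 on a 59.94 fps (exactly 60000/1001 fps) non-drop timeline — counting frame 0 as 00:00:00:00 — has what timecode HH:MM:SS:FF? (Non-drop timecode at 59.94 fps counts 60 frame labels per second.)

735 ÷ 60 = 12 full seconds, remainder 15 frames.
12 s = 0 h 0 min 12 s.
Timecode: 00:00:12:15.

00:00:12:15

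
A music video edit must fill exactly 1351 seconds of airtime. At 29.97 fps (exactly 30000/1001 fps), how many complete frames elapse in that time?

40489 frames

Frames = 1351 × 30000/1001 = 5790000/143 ≈ 40489.5105.
Complete frames: 40489.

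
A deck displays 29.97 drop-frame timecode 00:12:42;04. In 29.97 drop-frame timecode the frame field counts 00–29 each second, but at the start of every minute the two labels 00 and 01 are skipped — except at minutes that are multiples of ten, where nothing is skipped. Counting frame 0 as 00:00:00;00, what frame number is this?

As if non-drop at 30 labels/s: (0 × 3600 + 12 × 60 + 42) × 30 + 4 = 22864.
Minute boundaries passed: 12; those not divisible by 10: 12 − 1 = 11; dropped labels = 2 × 11 = 22.
Actual frame index = 22864 − 22 = 22842.

22842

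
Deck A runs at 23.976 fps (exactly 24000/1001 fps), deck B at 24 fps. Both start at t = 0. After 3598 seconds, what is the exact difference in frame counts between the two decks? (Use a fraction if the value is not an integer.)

12336/143 frames

A emits 24000/1001 × 3598 = 12336000/143 frames; B emits 24 × 3598 = 86352.
Difference = 12336/143 frames (≈ 86.2657); B is ahead of A.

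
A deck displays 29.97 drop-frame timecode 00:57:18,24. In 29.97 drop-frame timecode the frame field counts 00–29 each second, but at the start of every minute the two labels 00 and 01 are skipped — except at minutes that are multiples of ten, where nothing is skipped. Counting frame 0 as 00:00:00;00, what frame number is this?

As if non-drop at 30 labels/s: (0 × 3600 + 57 × 60 + 18) × 30 + 24 = 103164.
Minute boundaries passed: 57; those not divisible by 10: 57 − 5 = 52; dropped labels = 2 × 52 = 104.
Actual frame index = 103164 − 104 = 103060.

103060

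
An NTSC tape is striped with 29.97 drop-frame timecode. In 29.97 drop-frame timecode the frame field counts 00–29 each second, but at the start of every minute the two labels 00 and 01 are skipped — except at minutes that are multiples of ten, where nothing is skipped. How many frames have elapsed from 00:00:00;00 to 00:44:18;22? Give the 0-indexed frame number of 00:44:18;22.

79682

Complete 10-minute blocks: 4, each 17982 frames → 71928.
Remaining 4 whole minutes in the current block: 1800 + 3 × 1798 = 7194 frames.
Within the current minute: 18 × 30 + 22 − 2 = 560 (labels ;00/;01 skipped at this minute). Total = 71928 + 7194 + 560 = 79682.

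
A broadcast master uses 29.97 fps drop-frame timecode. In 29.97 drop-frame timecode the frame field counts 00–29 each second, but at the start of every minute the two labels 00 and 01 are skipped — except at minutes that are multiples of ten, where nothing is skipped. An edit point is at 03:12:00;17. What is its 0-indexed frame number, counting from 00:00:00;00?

As if non-drop at 30 labels/s: (3 × 3600 + 12 × 60 + 0) × 30 + 17 = 345617.
Minute boundaries passed: 192; those not divisible by 10: 192 − 19 = 173; dropped labels = 2 × 173 = 346.
Actual frame index = 345617 − 346 = 345271.

345271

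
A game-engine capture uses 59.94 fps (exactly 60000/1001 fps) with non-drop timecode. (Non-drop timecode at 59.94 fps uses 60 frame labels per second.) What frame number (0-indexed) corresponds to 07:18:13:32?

Total seconds to the label: (7 × 3600 + 18 × 60 + 13) = 26293.
Frame index = 26293 × 60 + 32 = 1577612.

1577612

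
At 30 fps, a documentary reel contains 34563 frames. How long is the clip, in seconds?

Running time = 34563 / (30) = 1152.1 s.

1152.1 seconds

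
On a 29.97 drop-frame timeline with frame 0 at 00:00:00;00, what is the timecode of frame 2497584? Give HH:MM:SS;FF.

Ten DF minutes hold 17982 frames, so frame 2497584 lies in block 138 (frames 2481516–2499497) with 16068 frames into that block.
The block's first minute is 1800 frames and the rest 1798 each; 16068 frames reaches minute 8, so 138 × 18 + 8 × 2 = 2500 labels have been skipped so far.
Adding those back, label number 2497584 + 2500 = 2500084 at 30 labels/s is 83336 s + 4 f = 23 h 8 min 56 s frame 4, i.e. 23:08:56;04.

23:08:56;04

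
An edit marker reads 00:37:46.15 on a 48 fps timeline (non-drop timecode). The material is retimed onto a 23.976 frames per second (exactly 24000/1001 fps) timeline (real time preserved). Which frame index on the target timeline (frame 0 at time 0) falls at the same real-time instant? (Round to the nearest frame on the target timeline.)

frame 54337

Source frame index: (0×3600 + 37×60 + 46) × 48 + 15 = 108783.
Real time: 108783 / (48) = 36261/16 s.
Target frame: (36261/16) × (24000/1001) = 54391500/1001 ≈ 54337.163 → 54337.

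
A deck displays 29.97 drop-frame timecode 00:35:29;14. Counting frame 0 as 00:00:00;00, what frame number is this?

63820

Complete 10-minute blocks: 3, each 17982 frames → 53946.
Remaining 5 whole minutes in the current block: 1800 + 4 × 1798 = 8992 frames.
Within the current minute: 29 × 30 + 14 − 2 = 882 (labels ;00/;01 skipped at this minute). Total = 53946 + 8992 + 882 = 63820.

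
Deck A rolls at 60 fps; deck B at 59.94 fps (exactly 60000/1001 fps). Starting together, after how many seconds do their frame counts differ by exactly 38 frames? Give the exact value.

19019/30 seconds

The gap grows by |60000/1001 − 60| = 60/1001 frames per second.
Time for a 38-frame gap: 38 ÷ (60/1001) = 19019/30 s.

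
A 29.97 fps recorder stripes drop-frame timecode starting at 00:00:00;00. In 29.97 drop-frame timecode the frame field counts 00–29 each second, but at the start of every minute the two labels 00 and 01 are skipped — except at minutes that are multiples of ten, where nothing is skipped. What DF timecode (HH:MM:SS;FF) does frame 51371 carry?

00:28:34;03

Each 10-minute DF block holds 10 × 60 × 30 − 9 × 2 = 17982 frames. 51371 ÷ 17982 → 2 full blocks, remainder 15407.
Within the partial block the first minute is 1800 frames and each further minute 1798, so 8 further minute boundaries passed. Total skipped labels = 18 × 2 + 2 × 8 = 52.
Non-drop label index = 51371 + 52 = 51423; at 30 labels/s that is 00:28:34:03, i.e. DF 00:28:34;03.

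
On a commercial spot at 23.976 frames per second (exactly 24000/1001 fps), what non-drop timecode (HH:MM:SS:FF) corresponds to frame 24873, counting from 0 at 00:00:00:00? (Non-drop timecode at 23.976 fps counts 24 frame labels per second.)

24873 ÷ 24 = 1036 full seconds, remainder 9 frames.
1036 s = 0 h 17 min 16 s.
Timecode: 00:17:16:09.

00:17:16:09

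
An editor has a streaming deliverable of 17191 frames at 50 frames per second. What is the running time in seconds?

343.82 seconds

Running time = 17191 / (50) = 343.82 s.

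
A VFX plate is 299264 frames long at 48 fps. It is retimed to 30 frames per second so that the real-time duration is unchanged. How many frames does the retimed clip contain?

Target frames = source frames × (target rate / source rate) = 299264 × (30)/(48) = 299264 × 5/8 = 187040.

187040 frames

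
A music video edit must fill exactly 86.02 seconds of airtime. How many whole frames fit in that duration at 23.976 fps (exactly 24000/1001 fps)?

Frames = 86.02 × 24000/1001 = 187680/91 ≈ 2062.4176.
Complete frames: 2062.

2062 frames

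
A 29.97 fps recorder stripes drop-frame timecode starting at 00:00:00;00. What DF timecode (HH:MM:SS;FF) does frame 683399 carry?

06:20:02;23

Each 10-minute DF block holds 10 × 60 × 30 − 9 × 2 = 17982 frames. 683399 ÷ 17982 → 38 full blocks, remainder 83.
Within the partial block the first minute is 1800 frames and each further minute 1798, so 0 further minute boundaries passed. Total skipped labels = 18 × 38 + 2 × 0 = 684.
Non-drop label index = 683399 + 684 = 684083; at 30 labels/s that is 06:20:02:23, i.e. DF 06:20:02;23.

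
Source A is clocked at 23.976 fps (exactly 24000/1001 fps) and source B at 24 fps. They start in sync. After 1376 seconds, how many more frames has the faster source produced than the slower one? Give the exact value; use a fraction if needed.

A emits 24000/1001 × 1376 = 33024000/1001 frames; B emits 24 × 1376 = 33024.
Difference = 33024/1001 frames (≈ 32.9910); B is ahead of A.

33024/1001 frames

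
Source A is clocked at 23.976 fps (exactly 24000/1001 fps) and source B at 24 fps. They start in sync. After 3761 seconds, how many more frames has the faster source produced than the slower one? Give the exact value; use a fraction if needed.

A emits 24000/1001 × 3761 = 90264000/1001 frames; B emits 24 × 3761 = 90264.
Difference = 90264/1001 frames (≈ 90.1738); B is ahead of A.

90264/1001 frames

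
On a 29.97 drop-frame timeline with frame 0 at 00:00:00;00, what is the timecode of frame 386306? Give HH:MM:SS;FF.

Each 10-minute DF block holds 10 × 60 × 30 − 9 × 2 = 17982 frames. 386306 ÷ 17982 → 21 full blocks, remainder 8684.
Within the partial block the first minute is 1800 frames and each further minute 1798, so 4 further minute boundaries passed. Total skipped labels = 18 × 21 + 2 × 4 = 386.
Non-drop label index = 386306 + 386 = 386692; at 30 labels/s that is 03:34:49:22, i.e. DF 03:34:49;22.

03:34:49;22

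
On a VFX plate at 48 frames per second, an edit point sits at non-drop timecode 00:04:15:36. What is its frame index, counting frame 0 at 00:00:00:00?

frame 12276

Total seconds to the label: (0 × 3600 + 4 × 60 + 15) = 255.
Frame index = 255 × 48 + 36 = 12276.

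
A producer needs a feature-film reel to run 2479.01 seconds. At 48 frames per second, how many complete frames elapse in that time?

118992 frames

Frames = 2479.01 × 48 = 2974812/25 ≈ 118992.4800.
Complete frames: 118992.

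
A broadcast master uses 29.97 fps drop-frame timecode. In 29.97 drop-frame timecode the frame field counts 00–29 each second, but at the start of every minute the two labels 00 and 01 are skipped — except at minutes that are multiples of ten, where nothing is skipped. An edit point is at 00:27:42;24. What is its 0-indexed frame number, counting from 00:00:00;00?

Complete 10-minute blocks: 2, each 17982 frames → 35964.
Remaining 7 whole minutes in the current block: 1800 + 6 × 1798 = 12588 frames.
Within the current minute: 42 × 30 + 24 − 2 = 1282 (labels ;00/;01 skipped at this minute). Total = 35964 + 12588 + 1282 = 49834.

49834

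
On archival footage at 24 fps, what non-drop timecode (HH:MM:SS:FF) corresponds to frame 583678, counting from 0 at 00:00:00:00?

06:45:19:22

583678 ÷ 24 = 24319 full seconds, remainder 22 frames.
24319 s = 6 h 45 min 19 s.
Timecode: 06:45:19:22.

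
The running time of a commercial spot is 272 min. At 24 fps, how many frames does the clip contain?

391680 frames

272 min = 16320 s.
Frames = 16320 × 24 = 391680.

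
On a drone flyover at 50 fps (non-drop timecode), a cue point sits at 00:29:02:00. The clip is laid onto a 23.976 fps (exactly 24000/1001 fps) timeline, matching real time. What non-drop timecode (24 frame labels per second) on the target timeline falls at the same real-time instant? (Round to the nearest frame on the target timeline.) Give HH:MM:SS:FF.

00:29:00:06

Source frame index: (0×3600 + 29×60 + 2) × 50 + 0 = 87100.
Real time: 87100 / (50) = 1742 s.
Target frame: (1742) × (24000/1001) = 3216000/77 ≈ 41766.234 → 41766.
At 24 labels/s: frame 41766 → 00:29:00:06.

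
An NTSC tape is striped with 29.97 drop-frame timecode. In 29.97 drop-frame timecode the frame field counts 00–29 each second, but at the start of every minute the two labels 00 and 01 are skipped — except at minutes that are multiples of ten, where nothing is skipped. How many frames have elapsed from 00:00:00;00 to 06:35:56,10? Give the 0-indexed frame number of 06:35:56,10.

711978

As if non-drop at 30 labels/s: (6 × 3600 + 35 × 60 + 56) × 30 + 10 = 712690.
Minute boundaries passed: 395; those not divisible by 10: 395 − 39 = 356; dropped labels = 2 × 356 = 712.
Actual frame index = 712690 − 712 = 711978.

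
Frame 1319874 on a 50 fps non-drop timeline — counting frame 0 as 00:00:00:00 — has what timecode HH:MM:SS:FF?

07:19:57:24

1319874 ÷ 50 = 26397 full seconds, remainder 24 frames.
26397 s = 7 h 19 min 57 s.
Timecode: 07:19:57:24.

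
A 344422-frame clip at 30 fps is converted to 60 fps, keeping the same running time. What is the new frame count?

Frames at target rate = 344422 × (60) / (30) = 688844.

688844 frames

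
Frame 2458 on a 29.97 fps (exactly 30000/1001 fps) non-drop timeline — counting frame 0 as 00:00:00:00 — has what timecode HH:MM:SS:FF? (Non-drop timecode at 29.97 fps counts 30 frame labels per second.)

2458 ÷ 30 = 81 full seconds, remainder 28 frames.
81 s = 0 h 1 min 21 s.
Timecode: 00:01:21:28.

00:01:21:28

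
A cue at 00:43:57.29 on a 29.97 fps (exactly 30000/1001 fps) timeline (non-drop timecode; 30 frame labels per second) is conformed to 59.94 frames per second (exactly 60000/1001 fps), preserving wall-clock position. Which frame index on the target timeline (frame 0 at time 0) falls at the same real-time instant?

frame 158278

Source frame index: (0×3600 + 43×60 + 57) × 30 + 29 = 79139.
Real time: 79139 / (30000/1001) = 79218139/30000 s.
Target frame: (79218139/30000) × (60000/1001) = 158278.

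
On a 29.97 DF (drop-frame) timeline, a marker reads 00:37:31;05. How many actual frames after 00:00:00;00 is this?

As if non-drop at 30 labels/s: (0 × 3600 + 37 × 60 + 31) × 30 + 5 = 67535.
Minute boundaries passed: 37; those not divisible by 10: 37 − 3 = 34; dropped labels = 2 × 34 = 68.
Actual frame index = 67535 − 68 = 67467.

67467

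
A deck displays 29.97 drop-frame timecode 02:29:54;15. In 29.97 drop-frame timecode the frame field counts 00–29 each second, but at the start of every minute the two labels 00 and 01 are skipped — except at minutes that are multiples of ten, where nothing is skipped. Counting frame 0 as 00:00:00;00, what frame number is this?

269565

As if non-drop at 30 labels/s: (2 × 3600 + 29 × 60 + 54) × 30 + 15 = 269835.
Minute boundaries passed: 149; those not divisible by 10: 149 − 14 = 135; dropped labels = 2 × 135 = 270.
Actual frame index = 269835 − 270 = 269565.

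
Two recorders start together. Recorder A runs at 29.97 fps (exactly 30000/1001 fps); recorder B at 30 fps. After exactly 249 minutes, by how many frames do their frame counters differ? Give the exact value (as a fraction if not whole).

448200/1001 frames

249 min = 14940 s.
A emits 30000/1001 × 14940 = 448200000/1001 frames; B emits 30 × 14940 = 448200.
Difference = 448200/1001 frames (≈ 447.7522); B is ahead of A.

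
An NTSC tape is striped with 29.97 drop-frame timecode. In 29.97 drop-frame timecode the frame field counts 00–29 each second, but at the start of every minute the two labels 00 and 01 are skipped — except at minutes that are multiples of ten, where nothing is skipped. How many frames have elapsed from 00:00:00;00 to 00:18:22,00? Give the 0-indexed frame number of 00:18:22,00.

Complete 10-minute blocks: 1, each 17982 frames → 17982.
Remaining 8 whole minutes in the current block: 1800 + 7 × 1798 = 14386 frames.
Within the current minute: 22 × 30 + 0 − 2 = 658 (labels ;00/;01 skipped at this minute). Total = 17982 + 14386 + 658 = 33026.

33026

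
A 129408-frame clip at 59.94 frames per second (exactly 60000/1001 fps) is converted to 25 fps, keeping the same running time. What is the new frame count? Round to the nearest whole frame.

Frames at target rate = 129408 × (25) / (60000/1001) = 1349348/25 ≈ 53973.920.
Nearest whole frame: 53974.

53974 frames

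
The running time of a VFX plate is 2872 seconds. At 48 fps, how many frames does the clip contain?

Frames = 2872 × 48 = 137856.

137856 frames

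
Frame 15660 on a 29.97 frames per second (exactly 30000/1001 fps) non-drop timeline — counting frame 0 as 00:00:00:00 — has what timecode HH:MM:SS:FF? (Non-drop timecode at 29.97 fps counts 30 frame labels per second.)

00:08:42:00

15660 ÷ 30 = 522 full seconds, remainder 0 frames.
522 s = 0 h 8 min 42 s.
Timecode: 00:08:42:00.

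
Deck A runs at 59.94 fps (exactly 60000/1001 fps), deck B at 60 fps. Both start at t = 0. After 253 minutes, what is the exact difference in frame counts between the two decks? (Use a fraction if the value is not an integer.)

253 min = 15180 s.
A emits 60000/1001 × 15180 = 82800000/91 frames; B emits 60 × 15180 = 910800.
Difference = 82800/91 frames (≈ 909.8901); B is ahead of A.

82800/91 frames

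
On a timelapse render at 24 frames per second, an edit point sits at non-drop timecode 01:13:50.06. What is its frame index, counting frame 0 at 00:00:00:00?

106326

Total seconds to the label: (1 × 3600 + 13 × 60 + 50) = 4430.
Frame index = 4430 × 24 + 6 = 106326.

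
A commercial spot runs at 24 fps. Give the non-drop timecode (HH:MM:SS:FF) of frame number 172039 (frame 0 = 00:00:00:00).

01:59:28:07

172039 ÷ 24 = 7168 full seconds, remainder 7 frames.
7168 s = 1 h 59 min 28 s.
Timecode: 01:59:28:07.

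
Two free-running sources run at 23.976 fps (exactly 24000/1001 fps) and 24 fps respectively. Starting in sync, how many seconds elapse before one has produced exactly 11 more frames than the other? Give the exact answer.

The gap grows by |24 − 24000/1001| = 24/1001 frames per second.
Time for a 11-frame gap: 11 ÷ (24/1001) = 11011/24 s.

11011/24 seconds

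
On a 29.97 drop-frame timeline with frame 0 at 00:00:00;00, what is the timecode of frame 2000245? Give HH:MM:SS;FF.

Each 10-minute DF block holds 10 × 60 × 30 − 9 × 2 = 17982 frames. 2000245 ÷ 17982 → 111 full blocks, remainder 4243.
Within the partial block the first minute is 1800 frames and each further minute 1798, so 2 further minute boundaries passed. Total skipped labels = 18 × 111 + 2 × 2 = 2002.
Non-drop label index = 2000245 + 2002 = 2002247; at 30 labels/s that is 18:32:21:17, i.e. DF 18:32:21;17.

18:32:21;17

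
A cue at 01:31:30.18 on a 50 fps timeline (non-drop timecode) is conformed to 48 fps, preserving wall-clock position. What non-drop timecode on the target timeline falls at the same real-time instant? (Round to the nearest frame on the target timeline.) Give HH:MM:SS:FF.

Source frame index: (1×3600 + 31×60 + 30) × 50 + 18 = 274518.
Real time: 274518 / (50) = 137259/25 s.
Target frame: (137259/25) × (48) = 6588432/25 ≈ 263537.280 → 263537.
At 48 labels/s: frame 263537 → 01:31:30:17.

01:31:30:17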